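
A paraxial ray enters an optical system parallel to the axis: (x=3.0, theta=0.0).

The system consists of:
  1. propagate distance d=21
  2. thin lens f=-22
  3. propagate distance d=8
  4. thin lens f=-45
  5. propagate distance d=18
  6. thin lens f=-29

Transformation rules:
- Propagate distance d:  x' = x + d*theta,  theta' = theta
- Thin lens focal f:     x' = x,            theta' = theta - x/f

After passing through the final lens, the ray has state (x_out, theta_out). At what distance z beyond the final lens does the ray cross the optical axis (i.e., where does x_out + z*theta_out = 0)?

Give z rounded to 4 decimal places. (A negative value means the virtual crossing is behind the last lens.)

Answer: -16.0615

Derivation:
Initial: x=3.0000 theta=0.0000
After 1 (propagate distance d=21): x=3.0000 theta=0.0000
After 2 (thin lens f=-22): x=3.0000 theta=3/22 (≈0.1364)
After 3 (propagate distance d=8): x=45/11 (≈4.0909) theta=3/22 (≈0.1364)
After 4 (thin lens f=-45): x=45/11 (≈4.0909) theta=5/22 (≈0.2273)
After 5 (propagate distance d=18): x=90/11 (≈8.1818) theta=5/22 (≈0.2273)
After 6 (thin lens f=-29): x=90/11 (≈8.1818) theta=325/638 (≈0.5094)
z_focus = -x_out/theta_out = -(90/11)/(325/638) = -1044/65 ≈ -16.0615
Rounded to 4 decimal places: z = -16.0615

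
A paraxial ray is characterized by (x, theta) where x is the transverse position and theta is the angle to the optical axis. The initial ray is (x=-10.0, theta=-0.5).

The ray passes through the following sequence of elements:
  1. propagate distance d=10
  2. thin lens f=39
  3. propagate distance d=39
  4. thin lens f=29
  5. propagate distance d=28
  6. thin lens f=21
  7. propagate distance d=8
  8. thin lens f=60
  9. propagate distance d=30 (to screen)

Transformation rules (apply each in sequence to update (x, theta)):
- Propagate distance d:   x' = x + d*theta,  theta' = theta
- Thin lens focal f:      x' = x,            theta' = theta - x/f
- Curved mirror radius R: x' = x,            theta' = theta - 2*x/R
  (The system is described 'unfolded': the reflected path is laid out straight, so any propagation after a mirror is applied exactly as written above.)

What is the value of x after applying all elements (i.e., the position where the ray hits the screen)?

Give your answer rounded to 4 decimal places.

Answer: 23.3068

Derivation:
Initial: x=-10.0000 theta=-0.5000
After 1 (propagate distance d=10): x=-15.0000 theta=-0.5000
After 2 (thin lens f=39): x=-15.0000 theta=-3/26 (≈-0.1154)
After 3 (propagate distance d=39): x=-19.5000 theta=-3/26 (≈-0.1154)
After 4 (thin lens f=29): x=-19.5000 theta=210/377 (≈0.5570)
After 5 (propagate distance d=28): x=-2943/754 (≈-3.9032) theta=210/377 (≈0.5570)
After 6 (thin lens f=21): x=-2943/754 (≈-3.9032) theta=3921/5278 (≈0.7429)
After 7 (propagate distance d=8): x=10767/5278 (≈2.0400) theta=3921/5278 (≈0.7429)
After 8 (thin lens f=60): x=10767/5278 (≈2.0400) theta=74831/105560 (≈0.7089)
After 9 (propagate distance d=30 (to screen)): x=246027/10556 (≈23.3068) theta=74831/105560 (≈0.7089)
Rounded to 4 decimal places: x = 23.3068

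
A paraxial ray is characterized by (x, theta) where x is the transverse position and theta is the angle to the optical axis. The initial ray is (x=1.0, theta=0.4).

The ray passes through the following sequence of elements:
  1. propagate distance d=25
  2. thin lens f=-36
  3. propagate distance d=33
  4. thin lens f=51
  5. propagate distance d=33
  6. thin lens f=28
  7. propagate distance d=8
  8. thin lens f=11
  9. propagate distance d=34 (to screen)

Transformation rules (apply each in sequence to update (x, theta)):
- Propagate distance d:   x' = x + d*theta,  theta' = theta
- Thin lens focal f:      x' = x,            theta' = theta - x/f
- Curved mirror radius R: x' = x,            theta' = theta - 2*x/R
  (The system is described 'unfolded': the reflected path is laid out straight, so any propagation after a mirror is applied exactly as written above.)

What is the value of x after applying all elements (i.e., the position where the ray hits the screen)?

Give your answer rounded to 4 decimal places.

Initial: x=1.0000 theta=0.4000
After 1 (propagate distance d=25): x=11.0000 theta=0.4000
After 2 (thin lens f=-36): x=11.0000 theta=127/180 (≈0.7056)
After 3 (propagate distance d=33): x=2057/60 (≈34.2833) theta=127/180 (≈0.7056)
After 4 (thin lens f=51): x=2057/60 (≈34.2833) theta=1/30 (≈0.0333)
After 5 (propagate distance d=33): x=2123/60 (≈35.3833) theta=1/30 (≈0.0333)
After 6 (thin lens f=28): x=2123/60 (≈35.3833) theta=-689/560 (≈-1.2304)
After 7 (propagate distance d=8): x=10727/420 (≈25.5405) theta=-689/560 (≈-1.2304)
After 8 (thin lens f=11): x=10727/420 (≈25.5405) theta=-13129/3696 (≈-3.5522)
After 9 (propagate distance d=34 (to screen)): x=-879971/9240 (≈-95.2350) theta=-13129/3696 (≈-3.5522)
Rounded to 4 decimal places: x = -95.2350

Answer: -95.2350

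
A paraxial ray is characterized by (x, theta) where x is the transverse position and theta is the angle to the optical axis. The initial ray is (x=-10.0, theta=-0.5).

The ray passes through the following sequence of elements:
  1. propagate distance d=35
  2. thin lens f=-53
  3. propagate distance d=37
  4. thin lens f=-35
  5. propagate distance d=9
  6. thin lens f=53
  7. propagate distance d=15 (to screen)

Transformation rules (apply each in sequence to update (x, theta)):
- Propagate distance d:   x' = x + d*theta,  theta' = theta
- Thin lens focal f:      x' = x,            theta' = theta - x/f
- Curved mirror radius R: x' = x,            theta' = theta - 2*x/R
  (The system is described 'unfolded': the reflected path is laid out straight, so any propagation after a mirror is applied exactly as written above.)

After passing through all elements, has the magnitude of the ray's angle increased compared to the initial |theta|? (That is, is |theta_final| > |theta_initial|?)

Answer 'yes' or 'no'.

Answer: yes

Derivation:
Initial: x=-10.0000 theta=-0.5000
After 1 (propagate distance d=35): x=-27.5000 theta=-0.5000
After 2 (thin lens f=-53): x=-27.5000 theta=-54/53 (≈-1.0189)
After 3 (propagate distance d=37): x=-6911/106 (≈-65.1981) theta=-54/53 (≈-1.0189)
After 4 (thin lens f=-35): x=-6911/106 (≈-65.1981) theta=-10691/3710 (≈-2.8817)
After 5 (propagate distance d=9): x=-169052/1855 (≈-91.1332) theta=-10691/3710 (≈-2.8817)
After 6 (thin lens f=53): x=-169052/1855 (≈-91.1332) theta=-228519/196630 (≈-1.1622)
After 7 (propagate distance d=15 (to screen)): x=-21347297/196630 (≈-108.5658) theta=-228519/196630 (≈-1.1622)
|theta_initial|=0.5000 |theta_final|=228519/196630 (≈1.1622) -> increased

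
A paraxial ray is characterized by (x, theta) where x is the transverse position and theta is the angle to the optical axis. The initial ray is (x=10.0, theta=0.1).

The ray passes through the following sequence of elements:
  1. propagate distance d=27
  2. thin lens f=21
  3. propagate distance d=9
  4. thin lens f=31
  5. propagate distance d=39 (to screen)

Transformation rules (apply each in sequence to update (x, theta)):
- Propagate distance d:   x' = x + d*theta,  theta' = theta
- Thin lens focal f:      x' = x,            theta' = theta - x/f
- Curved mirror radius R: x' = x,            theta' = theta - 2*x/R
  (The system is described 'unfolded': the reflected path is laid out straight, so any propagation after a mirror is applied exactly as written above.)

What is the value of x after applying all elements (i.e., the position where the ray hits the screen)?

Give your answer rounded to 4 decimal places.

Initial: x=10.0000 theta=0.1000
After 1 (propagate distance d=27): x=12.7000 theta=0.1000
After 2 (thin lens f=21): x=12.7000 theta=-53/105 (≈-0.5048)
After 3 (propagate distance d=9): x=571/70 (≈8.1571) theta=-53/105 (≈-0.5048)
After 4 (thin lens f=31): x=571/70 (≈8.1571) theta=-4999/6510 (≈-0.7679)
After 5 (propagate distance d=39 (to screen)): x=-23643/1085 (≈-21.7908) theta=-4999/6510 (≈-0.7679)
Rounded to 4 decimal places: x = -21.7908

Answer: -21.7908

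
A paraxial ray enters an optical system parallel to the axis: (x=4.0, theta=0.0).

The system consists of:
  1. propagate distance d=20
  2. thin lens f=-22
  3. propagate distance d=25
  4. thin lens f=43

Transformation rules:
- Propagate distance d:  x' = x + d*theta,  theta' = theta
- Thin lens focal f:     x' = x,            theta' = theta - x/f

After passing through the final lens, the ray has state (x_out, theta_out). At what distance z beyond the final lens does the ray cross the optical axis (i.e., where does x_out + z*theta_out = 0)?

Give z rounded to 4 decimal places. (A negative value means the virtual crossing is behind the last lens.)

Initial: x=4.0000 theta=0.0000
After 1 (propagate distance d=20): x=4.0000 theta=0.0000
After 2 (thin lens f=-22): x=4.0000 theta=2/11 (≈0.1818)
After 3 (propagate distance d=25): x=94/11 (≈8.5455) theta=2/11 (≈0.1818)
After 4 (thin lens f=43): x=94/11 (≈8.5455) theta=-8/473 (≈-0.0169)
z_focus = -x_out/theta_out = -(94/11)/(-8/473) = 505.2500
Rounded to 4 decimal places: z = 505.2500

Answer: 505.2500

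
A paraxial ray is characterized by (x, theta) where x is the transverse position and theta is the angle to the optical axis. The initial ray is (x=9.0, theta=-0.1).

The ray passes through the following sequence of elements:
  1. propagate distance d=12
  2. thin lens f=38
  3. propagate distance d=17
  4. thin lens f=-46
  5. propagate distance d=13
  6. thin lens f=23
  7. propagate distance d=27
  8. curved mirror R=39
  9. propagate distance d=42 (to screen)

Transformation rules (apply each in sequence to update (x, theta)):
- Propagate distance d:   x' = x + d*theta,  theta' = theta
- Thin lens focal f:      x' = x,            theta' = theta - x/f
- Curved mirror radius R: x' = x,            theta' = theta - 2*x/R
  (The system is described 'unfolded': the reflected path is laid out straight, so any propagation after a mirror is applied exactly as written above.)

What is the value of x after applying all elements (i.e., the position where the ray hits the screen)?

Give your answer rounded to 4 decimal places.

Initial: x=9.0000 theta=-0.1000
After 1 (propagate distance d=12): x=7.8000 theta=-0.1000
After 2 (thin lens f=38): x=7.8000 theta=-29/95 (≈-0.3053)
After 3 (propagate distance d=17): x=248/95 (≈2.6105) theta=-29/95 (≈-0.3053)
After 4 (thin lens f=-46): x=248/95 (≈2.6105) theta=-543/2185 (≈-0.2485)
After 5 (propagate distance d=13): x=-271/437 (≈-0.6201) theta=-543/2185 (≈-0.2485)
After 6 (thin lens f=23): x=-271/437 (≈-0.6201) theta=-586/2645 (≈-0.2216)
After 7 (propagate distance d=27): x=-331783/50255 (≈-6.6020) theta=-586/2645 (≈-0.2216)
After 8 (curved mirror R=39): x=-331783/50255 (≈-6.6020) theta=45868/391989 (≈0.1170)
After 9 (propagate distance d=42 (to screen)): x=-1102419/653315 (≈-1.6874) theta=45868/391989 (≈0.1170)
Rounded to 4 decimal places: x = -1.6874

Answer: -1.6874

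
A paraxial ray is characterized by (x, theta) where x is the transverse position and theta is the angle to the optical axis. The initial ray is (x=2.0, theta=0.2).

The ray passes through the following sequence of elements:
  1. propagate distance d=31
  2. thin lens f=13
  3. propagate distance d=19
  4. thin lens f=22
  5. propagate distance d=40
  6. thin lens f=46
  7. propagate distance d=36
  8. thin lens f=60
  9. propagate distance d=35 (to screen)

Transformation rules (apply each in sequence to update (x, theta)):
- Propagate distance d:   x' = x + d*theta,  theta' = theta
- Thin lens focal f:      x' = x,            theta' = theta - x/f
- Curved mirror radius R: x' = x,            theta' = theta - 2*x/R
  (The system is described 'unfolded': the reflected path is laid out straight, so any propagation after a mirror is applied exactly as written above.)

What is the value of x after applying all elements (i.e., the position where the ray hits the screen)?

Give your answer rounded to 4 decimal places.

Answer: -10.0154

Derivation:
Initial: x=2.0000 theta=0.2000
After 1 (propagate distance d=31): x=8.2000 theta=0.2000
After 2 (thin lens f=13): x=8.2000 theta=-28/65 (≈-0.4308)
After 3 (propagate distance d=19): x=1/65 (≈0.0154) theta=-28/65 (≈-0.4308)
After 4 (thin lens f=22): x=1/65 (≈0.0154) theta=-617/1430 (≈-0.4315)
After 5 (propagate distance d=40): x=-12329/715 (≈-17.2434) theta=-617/1430 (≈-0.4315)
After 6 (thin lens f=46): x=-12329/715 (≈-17.2434) theta=-931/16445 (≈-0.0566)
After 7 (propagate distance d=36): x=-24391/1265 (≈-19.2814) theta=-931/16445 (≈-0.0566)
After 8 (thin lens f=60): x=-24391/1265 (≈-19.2814) theta=261223/986700 (≈0.2647)
After 9 (propagate distance d=35 (to screen)): x=-395287/39468 (≈-10.0154) theta=261223/986700 (≈0.2647)
Rounded to 4 decimal places: x = -10.0154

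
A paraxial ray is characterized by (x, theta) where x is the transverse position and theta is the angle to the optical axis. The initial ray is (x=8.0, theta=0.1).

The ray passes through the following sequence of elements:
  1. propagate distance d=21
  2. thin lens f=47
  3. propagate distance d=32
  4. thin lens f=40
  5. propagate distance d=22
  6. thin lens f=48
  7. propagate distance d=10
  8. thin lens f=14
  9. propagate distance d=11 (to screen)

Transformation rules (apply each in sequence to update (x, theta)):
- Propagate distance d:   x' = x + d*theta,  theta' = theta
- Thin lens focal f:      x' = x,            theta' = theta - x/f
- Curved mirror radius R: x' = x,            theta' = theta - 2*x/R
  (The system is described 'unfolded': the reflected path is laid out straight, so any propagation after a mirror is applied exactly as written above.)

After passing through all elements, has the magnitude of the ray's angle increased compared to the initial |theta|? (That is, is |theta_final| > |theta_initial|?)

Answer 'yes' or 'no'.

Initial: x=8.0000 theta=0.1000
After 1 (propagate distance d=21): x=10.1000 theta=0.1000
After 2 (thin lens f=47): x=10.1000 theta=-27/235 (≈-0.1149)
After 3 (propagate distance d=32): x=3019/470 (≈6.4234) theta=-27/235 (≈-0.1149)
After 4 (thin lens f=40): x=3019/470 (≈6.4234) theta=-5179/18800 (≈-0.2755)
After 5 (propagate distance d=22): x=3411/9400 (≈0.3629) theta=-5179/18800 (≈-0.2755)
After 6 (thin lens f=48): x=3411/9400 (≈0.3629) theta=-42569/150400 (≈-0.2830)
After 7 (propagate distance d=10): x=-185557/75200 (≈-2.4675) theta=-42569/150400 (≈-0.2830)
After 8 (thin lens f=14): x=-185557/75200 (≈-2.4675) theta=-56213/526400 (≈-0.1068)
After 9 (propagate distance d=11 (to screen)): x=-958621/263200 (≈-3.6422) theta=-56213/526400 (≈-0.1068)
|theta_initial|=0.1000 |theta_final|=56213/526400 (≈0.1068) -> increased

Answer: yes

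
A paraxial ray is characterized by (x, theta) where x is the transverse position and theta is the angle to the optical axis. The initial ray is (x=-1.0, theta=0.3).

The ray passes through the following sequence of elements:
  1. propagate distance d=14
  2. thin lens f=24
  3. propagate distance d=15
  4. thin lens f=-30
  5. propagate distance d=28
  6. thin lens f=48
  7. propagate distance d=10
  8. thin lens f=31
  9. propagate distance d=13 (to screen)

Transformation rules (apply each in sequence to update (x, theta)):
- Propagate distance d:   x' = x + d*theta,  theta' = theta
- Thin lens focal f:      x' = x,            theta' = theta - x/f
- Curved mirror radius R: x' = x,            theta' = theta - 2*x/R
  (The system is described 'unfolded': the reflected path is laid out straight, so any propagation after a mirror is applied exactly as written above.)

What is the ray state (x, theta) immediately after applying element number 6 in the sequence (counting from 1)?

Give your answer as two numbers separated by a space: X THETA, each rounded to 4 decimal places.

Initial: x=-1.0000 theta=0.3000
After 1 (propagate distance d=14): x=3.2000 theta=0.3000
After 2 (thin lens f=24): x=3.2000 theta=1/6 (≈0.1667)
After 3 (propagate distance d=15): x=5.7000 theta=1/6 (≈0.1667)
After 4 (thin lens f=-30): x=5.7000 theta=107/300 (≈0.3567)
After 5 (propagate distance d=28): x=2353/150 (≈15.6867) theta=107/300 (≈0.3567)
After 6 (thin lens f=48): x=2353/150 (≈15.6867) theta=43/1440 (≈0.0299)
Rounded to 4 decimal places: x = 15.6867, theta = 0.0299

Answer: 15.6867 0.0299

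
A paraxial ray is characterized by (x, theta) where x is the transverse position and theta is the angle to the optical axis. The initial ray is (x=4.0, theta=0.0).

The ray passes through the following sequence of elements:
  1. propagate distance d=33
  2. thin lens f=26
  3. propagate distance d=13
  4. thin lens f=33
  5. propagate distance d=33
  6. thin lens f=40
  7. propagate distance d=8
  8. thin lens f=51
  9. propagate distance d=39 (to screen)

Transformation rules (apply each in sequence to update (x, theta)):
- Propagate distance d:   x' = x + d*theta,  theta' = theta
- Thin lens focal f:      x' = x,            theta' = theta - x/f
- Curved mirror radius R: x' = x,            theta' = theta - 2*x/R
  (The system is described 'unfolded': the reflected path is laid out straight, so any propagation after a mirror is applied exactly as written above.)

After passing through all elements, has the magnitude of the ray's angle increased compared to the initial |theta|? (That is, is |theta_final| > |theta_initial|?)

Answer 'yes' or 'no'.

Answer: yes

Derivation:
Initial: x=4.0000 theta=0.0000
After 1 (propagate distance d=33): x=4.0000 theta=0.0000
After 2 (thin lens f=26): x=4.0000 theta=-2/13 (≈-0.1538)
After 3 (propagate distance d=13): x=2.0000 theta=-2/13 (≈-0.1538)
After 4 (thin lens f=33): x=2.0000 theta=-92/429 (≈-0.2145)
After 5 (propagate distance d=33): x=-66/13 (≈-5.0769) theta=-92/429 (≈-0.2145)
After 6 (thin lens f=40): x=-66/13 (≈-5.0769) theta=-751/8580 (≈-0.0875)
After 7 (propagate distance d=8): x=-12392/2145 (≈-5.7772) theta=-751/8580 (≈-0.0875)
After 8 (thin lens f=51): x=-12392/2145 (≈-5.7772) theta=11267/437580 (≈0.0257)
After 9 (propagate distance d=39 (to screen)): x=-139237/29172 (≈-4.7730) theta=11267/437580 (≈0.0257)
|theta_initial|=0.0000 |theta_final|=11267/437580 (≈0.0257) -> increased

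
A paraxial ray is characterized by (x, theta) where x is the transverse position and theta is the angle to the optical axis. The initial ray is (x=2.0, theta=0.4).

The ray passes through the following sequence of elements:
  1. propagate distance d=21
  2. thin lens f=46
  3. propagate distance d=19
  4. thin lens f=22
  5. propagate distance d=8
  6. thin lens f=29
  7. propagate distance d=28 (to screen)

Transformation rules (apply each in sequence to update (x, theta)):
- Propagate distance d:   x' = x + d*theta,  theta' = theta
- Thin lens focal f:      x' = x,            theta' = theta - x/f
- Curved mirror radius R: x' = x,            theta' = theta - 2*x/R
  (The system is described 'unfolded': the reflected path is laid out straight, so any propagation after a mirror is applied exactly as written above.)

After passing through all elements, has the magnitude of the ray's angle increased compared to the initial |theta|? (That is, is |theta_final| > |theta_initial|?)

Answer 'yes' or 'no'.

Initial: x=2.0000 theta=0.4000
After 1 (propagate distance d=21): x=10.4000 theta=0.4000
After 2 (thin lens f=46): x=10.4000 theta=4/23 (≈0.1739)
After 3 (propagate distance d=19): x=1576/115 (≈13.7043) theta=4/23 (≈0.1739)
After 4 (thin lens f=22): x=1576/115 (≈13.7043) theta=-568/1265 (≈-0.4490)
After 5 (propagate distance d=8): x=12792/1265 (≈10.1123) theta=-568/1265 (≈-0.4490)
After 6 (thin lens f=29): x=12792/1265 (≈10.1123) theta=-29264/36685 (≈-0.7977)
After 7 (propagate distance d=28 (to screen)): x=-448424/36685 (≈-12.2236) theta=-29264/36685 (≈-0.7977)
|theta_initial|=0.4000 |theta_final|=29264/36685 (≈0.7977) -> increased

Answer: yes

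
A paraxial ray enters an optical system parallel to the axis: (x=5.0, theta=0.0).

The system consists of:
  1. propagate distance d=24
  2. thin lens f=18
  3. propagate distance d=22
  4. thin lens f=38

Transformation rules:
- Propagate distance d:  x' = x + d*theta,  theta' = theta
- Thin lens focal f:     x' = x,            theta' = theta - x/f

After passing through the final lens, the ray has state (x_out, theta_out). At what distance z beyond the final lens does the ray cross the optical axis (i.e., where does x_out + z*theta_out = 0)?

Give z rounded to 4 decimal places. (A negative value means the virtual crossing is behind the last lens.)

Answer: -4.4706

Derivation:
Initial: x=5.0000 theta=0.0000
After 1 (propagate distance d=24): x=5.0000 theta=0.0000
After 2 (thin lens f=18): x=5.0000 theta=-5/18 (≈-0.2778)
After 3 (propagate distance d=22): x=-10/9 (≈-1.1111) theta=-5/18 (≈-0.2778)
After 4 (thin lens f=38): x=-10/9 (≈-1.1111) theta=-85/342 (≈-0.2485)
z_focus = -x_out/theta_out = -(-10/9)/(-85/342) = -76/17 ≈ -4.4706
Rounded to 4 decimal places: z = -4.4706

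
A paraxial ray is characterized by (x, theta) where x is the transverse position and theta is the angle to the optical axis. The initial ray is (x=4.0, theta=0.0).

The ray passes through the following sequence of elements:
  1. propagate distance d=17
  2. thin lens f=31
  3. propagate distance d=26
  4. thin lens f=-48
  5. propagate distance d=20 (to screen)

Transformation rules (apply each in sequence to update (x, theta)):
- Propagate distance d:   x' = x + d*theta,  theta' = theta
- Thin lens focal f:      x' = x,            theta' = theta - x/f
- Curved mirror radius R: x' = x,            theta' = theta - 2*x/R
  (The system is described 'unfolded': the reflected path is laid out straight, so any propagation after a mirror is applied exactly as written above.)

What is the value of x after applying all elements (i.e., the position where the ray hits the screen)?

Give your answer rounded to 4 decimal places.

Initial: x=4.0000 theta=0.0000
After 1 (propagate distance d=17): x=4.0000 theta=0.0000
After 2 (thin lens f=31): x=4.0000 theta=-4/31 (≈-0.1290)
After 3 (propagate distance d=26): x=20/31 (≈0.6452) theta=-4/31 (≈-0.1290)
After 4 (thin lens f=-48): x=20/31 (≈0.6452) theta=-43/372 (≈-0.1156)
After 5 (propagate distance d=20 (to screen)): x=-5/3 (≈-1.6667) theta=-43/372 (≈-0.1156)
Rounded to 4 decimal places: x = -1.6667

Answer: -1.6667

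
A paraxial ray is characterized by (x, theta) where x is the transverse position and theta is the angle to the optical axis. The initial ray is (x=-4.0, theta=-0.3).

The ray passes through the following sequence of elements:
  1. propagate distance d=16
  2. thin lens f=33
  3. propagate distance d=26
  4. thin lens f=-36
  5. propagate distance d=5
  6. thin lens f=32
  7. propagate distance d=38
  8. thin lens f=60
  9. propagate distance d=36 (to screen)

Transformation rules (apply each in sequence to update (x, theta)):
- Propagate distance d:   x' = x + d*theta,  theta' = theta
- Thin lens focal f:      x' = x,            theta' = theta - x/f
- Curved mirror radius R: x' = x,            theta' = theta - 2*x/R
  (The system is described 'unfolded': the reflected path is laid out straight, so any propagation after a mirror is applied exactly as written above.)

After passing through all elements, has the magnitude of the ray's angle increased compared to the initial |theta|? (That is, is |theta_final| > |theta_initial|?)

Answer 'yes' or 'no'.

Answer: no

Derivation:
Initial: x=-4.0000 theta=-0.3000
After 1 (propagate distance d=16): x=-8.8000 theta=-0.3000
After 2 (thin lens f=33): x=-8.8000 theta=-1/30 (≈-0.0333)
After 3 (propagate distance d=26): x=-29/3 (≈-9.6667) theta=-1/30 (≈-0.0333)
After 4 (thin lens f=-36): x=-29/3 (≈-9.6667) theta=-163/540 (≈-0.3019)
After 5 (propagate distance d=5): x=-1207/108 (≈-11.1759) theta=-163/540 (≈-0.3019)
After 6 (thin lens f=32): x=-1207/108 (≈-11.1759) theta=91/1920 (≈0.0474)
After 7 (propagate distance d=38): x=-80999/8640 (≈-9.3749) theta=91/1920 (≈0.0474)
After 8 (thin lens f=60): x=-80999/8640 (≈-9.3749) theta=105569/518400 (≈0.2036)
After 9 (propagate distance d=36 (to screen)): x=-2759/1350 (≈-2.0437) theta=105569/518400 (≈0.2036)
|theta_initial|=0.3000 |theta_final|=105569/518400 (≈0.2036) -> not increased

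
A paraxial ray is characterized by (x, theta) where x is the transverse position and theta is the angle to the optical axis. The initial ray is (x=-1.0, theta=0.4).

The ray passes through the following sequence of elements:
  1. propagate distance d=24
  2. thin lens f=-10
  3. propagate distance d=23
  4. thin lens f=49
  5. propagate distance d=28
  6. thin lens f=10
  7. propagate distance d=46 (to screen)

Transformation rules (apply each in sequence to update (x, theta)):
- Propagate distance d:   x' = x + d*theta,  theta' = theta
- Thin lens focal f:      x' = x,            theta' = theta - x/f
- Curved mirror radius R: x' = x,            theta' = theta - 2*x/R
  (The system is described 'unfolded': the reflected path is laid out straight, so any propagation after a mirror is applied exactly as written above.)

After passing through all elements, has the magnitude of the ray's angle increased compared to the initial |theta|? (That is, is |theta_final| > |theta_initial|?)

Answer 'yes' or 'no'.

Initial: x=-1.0000 theta=0.4000
After 1 (propagate distance d=24): x=8.6000 theta=0.4000
After 2 (thin lens f=-10): x=8.6000 theta=1.2600
After 3 (propagate distance d=23): x=37.5800 theta=1.2600
After 4 (thin lens f=49): x=37.5800 theta=604/1225 (≈0.4931)
After 5 (propagate distance d=28): x=3597/70 (≈51.3857) theta=604/1225 (≈0.4931)
After 6 (thin lens f=10): x=3597/70 (≈51.3857) theta=-22763/4900 (≈-4.6455)
After 7 (propagate distance d=46 (to screen)): x=-198827/1225 (≈-162.3078) theta=-22763/4900 (≈-4.6455)
|theta_initial|=0.4000 |theta_final|=22763/4900 (≈4.6455) -> increased

Answer: yes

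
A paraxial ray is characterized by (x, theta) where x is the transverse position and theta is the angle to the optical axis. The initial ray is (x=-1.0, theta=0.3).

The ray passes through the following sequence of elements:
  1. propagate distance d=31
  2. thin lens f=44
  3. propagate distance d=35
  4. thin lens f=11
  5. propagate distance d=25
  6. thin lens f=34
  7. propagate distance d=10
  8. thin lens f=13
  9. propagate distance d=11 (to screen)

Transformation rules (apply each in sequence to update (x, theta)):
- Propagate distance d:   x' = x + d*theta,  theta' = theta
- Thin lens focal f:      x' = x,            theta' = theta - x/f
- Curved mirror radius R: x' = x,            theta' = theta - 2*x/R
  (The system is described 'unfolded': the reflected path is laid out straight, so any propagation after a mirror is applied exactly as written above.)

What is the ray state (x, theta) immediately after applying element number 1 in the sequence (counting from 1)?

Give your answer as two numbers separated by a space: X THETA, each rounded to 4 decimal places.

Initial: x=-1.0000 theta=0.3000
After 1 (propagate distance d=31): x=8.3000 theta=0.3000
Rounded to 4 decimal places: x = 8.3000, theta = 0.3000

Answer: 8.3000 0.3000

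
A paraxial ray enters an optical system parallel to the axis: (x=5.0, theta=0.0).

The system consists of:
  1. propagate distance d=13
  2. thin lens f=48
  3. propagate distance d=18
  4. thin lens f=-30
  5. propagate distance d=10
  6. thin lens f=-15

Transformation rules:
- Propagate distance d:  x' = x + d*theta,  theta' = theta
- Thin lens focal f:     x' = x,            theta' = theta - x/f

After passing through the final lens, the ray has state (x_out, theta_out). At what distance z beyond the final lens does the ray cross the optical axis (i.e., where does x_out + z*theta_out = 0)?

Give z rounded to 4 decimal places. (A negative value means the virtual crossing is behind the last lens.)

Answer: -15.0000

Derivation:
Initial: x=5.0000 theta=0.0000
After 1 (propagate distance d=13): x=5.0000 theta=0.0000
After 2 (thin lens f=48): x=5.0000 theta=-5/48 (≈-0.1042)
After 3 (propagate distance d=18): x=3.1250 theta=-5/48 (≈-0.1042)
After 4 (thin lens f=-30): x=3.1250 theta=0.0000
After 5 (propagate distance d=10): x=3.1250 theta=0.0000
After 6 (thin lens f=-15): x=3.1250 theta=5/24 (≈0.2083)
z_focus = -x_out/theta_out = -(3.1250)/(5/24) = -15.0000
Rounded to 4 decimal places: z = -15.0000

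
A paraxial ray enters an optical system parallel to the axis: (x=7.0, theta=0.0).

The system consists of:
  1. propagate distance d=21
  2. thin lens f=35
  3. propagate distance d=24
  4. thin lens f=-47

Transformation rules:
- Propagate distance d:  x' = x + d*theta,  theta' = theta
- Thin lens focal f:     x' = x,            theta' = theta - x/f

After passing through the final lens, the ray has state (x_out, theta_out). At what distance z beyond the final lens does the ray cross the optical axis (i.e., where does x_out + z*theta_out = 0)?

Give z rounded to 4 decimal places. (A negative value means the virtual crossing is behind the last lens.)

Answer: 14.3611

Derivation:
Initial: x=7.0000 theta=0.0000
After 1 (propagate distance d=21): x=7.0000 theta=0.0000
After 2 (thin lens f=35): x=7.0000 theta=-0.2000
After 3 (propagate distance d=24): x=2.2000 theta=-0.2000
After 4 (thin lens f=-47): x=2.2000 theta=-36/235 (≈-0.1532)
z_focus = -x_out/theta_out = -(2.2000)/(-36/235) = 517/36 ≈ 14.3611
Rounded to 4 decimal places: z = 14.3611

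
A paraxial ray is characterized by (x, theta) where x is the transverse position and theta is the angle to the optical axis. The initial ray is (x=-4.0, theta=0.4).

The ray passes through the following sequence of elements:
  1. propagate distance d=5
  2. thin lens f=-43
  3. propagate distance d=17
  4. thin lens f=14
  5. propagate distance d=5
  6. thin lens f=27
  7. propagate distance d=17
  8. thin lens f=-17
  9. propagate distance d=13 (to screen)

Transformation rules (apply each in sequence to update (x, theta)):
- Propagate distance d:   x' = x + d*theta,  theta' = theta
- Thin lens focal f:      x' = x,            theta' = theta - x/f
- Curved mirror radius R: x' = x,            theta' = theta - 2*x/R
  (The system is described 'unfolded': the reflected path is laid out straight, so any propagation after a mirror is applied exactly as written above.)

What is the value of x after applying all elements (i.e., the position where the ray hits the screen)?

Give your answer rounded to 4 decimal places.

Answer: 3.6335

Derivation:
Initial: x=-4.0000 theta=0.4000
After 1 (propagate distance d=5): x=-2.0000 theta=0.4000
After 2 (thin lens f=-43): x=-2.0000 theta=76/215 (≈0.3535)
After 3 (propagate distance d=17): x=862/215 (≈4.0093) theta=76/215 (≈0.3535)
After 4 (thin lens f=14): x=862/215 (≈4.0093) theta=101/1505 (≈0.0671)
After 5 (propagate distance d=5): x=6539/1505 (≈4.3449) theta=101/1505 (≈0.0671)
After 6 (thin lens f=27): x=6539/1505 (≈4.3449) theta=-3812/40635 (≈-0.0938)
After 7 (propagate distance d=17): x=111749/40635 (≈2.7501) theta=-3812/40635 (≈-0.0938)
After 8 (thin lens f=-17): x=111749/40635 (≈2.7501) theta=9389/138159 (≈0.0680)
After 9 (propagate distance d=13 (to screen)): x=358574/98685 (≈3.6335) theta=9389/138159 (≈0.0680)
Rounded to 4 decimal places: x = 3.6335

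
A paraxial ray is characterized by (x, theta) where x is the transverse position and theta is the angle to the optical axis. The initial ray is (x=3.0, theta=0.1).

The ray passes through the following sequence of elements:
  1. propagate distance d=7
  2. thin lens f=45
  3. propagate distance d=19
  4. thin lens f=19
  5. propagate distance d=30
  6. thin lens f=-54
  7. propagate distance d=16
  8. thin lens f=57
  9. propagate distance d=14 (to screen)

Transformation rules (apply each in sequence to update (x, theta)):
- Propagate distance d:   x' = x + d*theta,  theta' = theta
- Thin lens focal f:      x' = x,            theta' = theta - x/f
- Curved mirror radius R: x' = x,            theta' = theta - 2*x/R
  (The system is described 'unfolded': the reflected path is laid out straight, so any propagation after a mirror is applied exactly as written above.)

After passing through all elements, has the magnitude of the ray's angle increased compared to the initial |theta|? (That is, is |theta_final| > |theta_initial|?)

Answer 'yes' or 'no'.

Initial: x=3.0000 theta=0.1000
After 1 (propagate distance d=7): x=3.7000 theta=0.1000
After 2 (thin lens f=45): x=3.7000 theta=4/225 (≈0.0178)
After 3 (propagate distance d=19): x=1817/450 (≈4.0378) theta=4/225 (≈0.0178)
After 4 (thin lens f=19): x=1817/450 (≈4.0378) theta=-37/190 (≈-0.1947)
After 5 (propagate distance d=30): x=-15427/8550 (≈-1.8043) theta=-37/190 (≈-0.1947)
After 6 (thin lens f=-54): x=-15427/8550 (≈-1.8043) theta=-105337/461700 (≈-0.2282)
After 7 (propagate distance d=16): x=-2651/486 (≈-5.4547) theta=-105337/461700 (≈-0.2282)
After 8 (thin lens f=57): x=-2651/486 (≈-5.4547) theta=-183461/1385100 (≈-0.1325)
After 9 (propagate distance d=14 (to screen)): x=-2530951/346275 (≈-7.3091) theta=-183461/1385100 (≈-0.1325)
|theta_initial|=0.1000 |theta_final|=183461/1385100 (≈0.1325) -> increased

Answer: yes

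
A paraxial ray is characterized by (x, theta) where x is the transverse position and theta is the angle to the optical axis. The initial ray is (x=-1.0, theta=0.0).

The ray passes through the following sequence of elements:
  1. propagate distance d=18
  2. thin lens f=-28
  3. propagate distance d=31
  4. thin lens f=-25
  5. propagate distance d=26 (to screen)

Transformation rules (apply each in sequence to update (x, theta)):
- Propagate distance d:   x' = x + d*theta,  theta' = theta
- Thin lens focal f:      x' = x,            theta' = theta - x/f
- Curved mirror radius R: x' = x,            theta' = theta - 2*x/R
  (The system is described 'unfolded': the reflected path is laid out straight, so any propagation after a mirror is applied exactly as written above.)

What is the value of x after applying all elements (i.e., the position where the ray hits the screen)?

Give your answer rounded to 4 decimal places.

Initial: x=-1.0000 theta=0.0000
After 1 (propagate distance d=18): x=-1.0000 theta=0.0000
After 2 (thin lens f=-28): x=-1.0000 theta=-1/28 (≈-0.0357)
After 3 (propagate distance d=31): x=-59/28 (≈-2.1071) theta=-1/28 (≈-0.0357)
After 4 (thin lens f=-25): x=-59/28 (≈-2.1071) theta=-0.1200
After 5 (propagate distance d=26 (to screen)): x=-3659/700 (≈-5.2271) theta=-0.1200
Rounded to 4 decimal places: x = -5.2271

Answer: -5.2271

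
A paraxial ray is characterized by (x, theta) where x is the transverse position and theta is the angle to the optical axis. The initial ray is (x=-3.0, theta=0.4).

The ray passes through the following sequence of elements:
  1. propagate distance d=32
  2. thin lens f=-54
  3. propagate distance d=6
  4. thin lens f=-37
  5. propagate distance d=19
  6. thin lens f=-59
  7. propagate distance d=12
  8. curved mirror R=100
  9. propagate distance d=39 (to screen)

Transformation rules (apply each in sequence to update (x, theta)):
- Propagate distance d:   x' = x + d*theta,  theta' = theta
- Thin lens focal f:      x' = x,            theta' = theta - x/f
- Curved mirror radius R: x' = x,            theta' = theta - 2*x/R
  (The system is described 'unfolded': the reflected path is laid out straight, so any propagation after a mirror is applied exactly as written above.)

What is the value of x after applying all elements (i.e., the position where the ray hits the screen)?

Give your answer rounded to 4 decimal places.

Initial: x=-3.0000 theta=0.4000
After 1 (propagate distance d=32): x=9.8000 theta=0.4000
After 2 (thin lens f=-54): x=9.8000 theta=157/270 (≈0.5815)
After 3 (propagate distance d=6): x=598/45 (≈13.2889) theta=157/270 (≈0.5815)
After 4 (thin lens f=-37): x=598/45 (≈13.2889) theta=9397/9990 (≈0.9406)
After 5 (propagate distance d=19): x=311299/9990 (≈31.1611) theta=9397/9990 (≈0.9406)
After 6 (thin lens f=-59): x=311299/9990 (≈31.1611) theta=144287/98235 (≈1.4688)
After 7 (propagate distance d=12): x=5751061/117882 (≈48.7866) theta=144287/98235 (≈1.4688)
After 8 (curved mirror R=100): x=5751061/117882 (≈48.7866) theta=2906159/5894100 (≈0.4931)
After 9 (propagate distance d=39 (to screen)): x=400893251/5894100 (≈68.0160) theta=2906159/5894100 (≈0.4931)
Rounded to 4 decimal places: x = 68.0160

Answer: 68.0160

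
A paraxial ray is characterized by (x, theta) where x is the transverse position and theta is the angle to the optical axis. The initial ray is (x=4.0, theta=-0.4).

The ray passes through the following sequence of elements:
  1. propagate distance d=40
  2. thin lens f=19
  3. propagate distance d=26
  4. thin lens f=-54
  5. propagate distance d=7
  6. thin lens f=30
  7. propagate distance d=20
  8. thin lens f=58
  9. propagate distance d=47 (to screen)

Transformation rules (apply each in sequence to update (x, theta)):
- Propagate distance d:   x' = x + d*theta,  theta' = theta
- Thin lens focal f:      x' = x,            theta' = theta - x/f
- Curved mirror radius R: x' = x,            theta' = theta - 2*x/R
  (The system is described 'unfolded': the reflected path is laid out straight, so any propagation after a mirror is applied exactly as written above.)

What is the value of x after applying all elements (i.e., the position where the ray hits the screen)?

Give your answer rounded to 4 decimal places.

Initial: x=4.0000 theta=-0.4000
After 1 (propagate distance d=40): x=-12.0000 theta=-0.4000
After 2 (thin lens f=19): x=-12.0000 theta=22/95 (≈0.2316)
After 3 (propagate distance d=26): x=-568/95 (≈-5.9789) theta=22/95 (≈0.2316)
After 4 (thin lens f=-54): x=-568/95 (≈-5.9789) theta=62/513 (≈0.1209)
After 5 (propagate distance d=7): x=-13166/2565 (≈-5.1329) theta=62/513 (≈0.1209)
After 6 (thin lens f=30): x=-13166/2565 (≈-5.1329) theta=11233/38475 (≈0.2920)
After 7 (propagate distance d=20): x=286/405 (≈0.7062) theta=11233/38475 (≈0.2920)
After 8 (thin lens f=58): x=286/405 (≈0.7062) theta=312172/1115775 (≈0.2798)
After 9 (propagate distance d=47 (to screen)): x=5153338/371925 (≈13.8559) theta=312172/1115775 (≈0.2798)
Rounded to 4 decimal places: x = 13.8559

Answer: 13.8559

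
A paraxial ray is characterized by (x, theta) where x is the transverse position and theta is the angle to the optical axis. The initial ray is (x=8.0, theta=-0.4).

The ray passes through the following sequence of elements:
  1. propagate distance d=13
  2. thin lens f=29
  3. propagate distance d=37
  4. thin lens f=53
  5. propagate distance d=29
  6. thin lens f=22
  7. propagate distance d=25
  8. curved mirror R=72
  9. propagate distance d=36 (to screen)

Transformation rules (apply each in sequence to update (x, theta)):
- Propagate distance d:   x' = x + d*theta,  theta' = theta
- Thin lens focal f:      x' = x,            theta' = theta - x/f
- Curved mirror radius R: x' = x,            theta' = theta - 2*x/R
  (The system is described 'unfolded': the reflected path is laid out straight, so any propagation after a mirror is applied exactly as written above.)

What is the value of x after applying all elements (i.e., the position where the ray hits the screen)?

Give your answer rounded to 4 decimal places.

Initial: x=8.0000 theta=-0.4000
After 1 (propagate distance d=13): x=2.8000 theta=-0.4000
After 2 (thin lens f=29): x=2.8000 theta=-72/145 (≈-0.4966)
After 3 (propagate distance d=37): x=-2258/145 (≈-15.5724) theta=-72/145 (≈-0.4966)
After 4 (thin lens f=53): x=-2258/145 (≈-15.5724) theta=-1558/7685 (≈-0.2027)
After 5 (propagate distance d=29): x=-164856/7685 (≈-21.4517) theta=-1558/7685 (≈-0.2027)
After 6 (thin lens f=22): x=-164856/7685 (≈-21.4517) theta=13058/16907 (≈0.7723)
After 7 (propagate distance d=25): x=-181166/84535 (≈-2.1431) theta=13058/16907 (≈0.7723)
After 8 (curved mirror R=72): x=-181166/84535 (≈-2.1431) theta=115073/138330 (≈0.8319)
After 9 (propagate distance d=36 (to screen)): x=470088/16907 (≈27.8043) theta=115073/138330 (≈0.8319)
Rounded to 4 decimal places: x = 27.8043

Answer: 27.8043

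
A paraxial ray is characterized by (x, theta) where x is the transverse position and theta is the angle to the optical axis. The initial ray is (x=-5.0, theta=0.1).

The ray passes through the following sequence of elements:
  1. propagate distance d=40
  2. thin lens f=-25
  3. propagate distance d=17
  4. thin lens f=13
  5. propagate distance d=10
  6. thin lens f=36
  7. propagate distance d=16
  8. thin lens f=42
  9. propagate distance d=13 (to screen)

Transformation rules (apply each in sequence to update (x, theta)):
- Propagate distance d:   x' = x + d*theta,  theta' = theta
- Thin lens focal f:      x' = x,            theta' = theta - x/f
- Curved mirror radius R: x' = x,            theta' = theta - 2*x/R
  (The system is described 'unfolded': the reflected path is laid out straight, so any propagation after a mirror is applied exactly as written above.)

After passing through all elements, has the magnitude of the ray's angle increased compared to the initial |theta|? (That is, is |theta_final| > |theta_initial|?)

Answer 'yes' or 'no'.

Answer: no

Derivation:
Initial: x=-5.0000 theta=0.1000
After 1 (propagate distance d=40): x=-1.0000 theta=0.1000
After 2 (thin lens f=-25): x=-1.0000 theta=0.0600
After 3 (propagate distance d=17): x=0.0200 theta=0.0600
After 4 (thin lens f=13): x=0.0200 theta=19/325 (≈0.0585)
After 5 (propagate distance d=10): x=393/650 (≈0.6046) theta=19/325 (≈0.0585)
After 6 (thin lens f=36): x=393/650 (≈0.6046) theta=1/24 (≈0.0417)
After 7 (propagate distance d=16): x=2479/1950 (≈1.2713) theta=1/24 (≈0.0417)
After 8 (thin lens f=42): x=2479/1950 (≈1.2713) theta=1867/163800 (≈0.0114)
After 9 (propagate distance d=13 (to screen)): x=232507/163800 (≈1.4195) theta=1867/163800 (≈0.0114)
|theta_initial|=0.1000 |theta_final|=1867/163800 (≈0.0114) -> not increased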